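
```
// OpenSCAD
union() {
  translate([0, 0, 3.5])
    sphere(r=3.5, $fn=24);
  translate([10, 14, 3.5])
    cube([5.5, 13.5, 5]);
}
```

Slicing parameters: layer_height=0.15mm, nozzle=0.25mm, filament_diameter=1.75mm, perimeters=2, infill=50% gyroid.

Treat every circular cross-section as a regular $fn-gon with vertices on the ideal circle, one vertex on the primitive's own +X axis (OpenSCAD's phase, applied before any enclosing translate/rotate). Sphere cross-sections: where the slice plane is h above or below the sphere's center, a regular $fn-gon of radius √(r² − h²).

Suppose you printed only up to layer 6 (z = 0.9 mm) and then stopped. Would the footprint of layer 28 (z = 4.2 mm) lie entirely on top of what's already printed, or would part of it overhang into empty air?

Compare the two slices. At z = 0.9: the r=3.5 sphere slices to a regular 24-gon of circumradius 2.343 (√(r²−h²) with h=2.6 from center) (area = (24/2)·2.343²·sin(360°/24) = 17.05 mm²); the cube at (10, 14) does not reach this height (z outside [3.5, 8.5]); Merging all regions: only the r=3.5 sphere is present, so the union is just that shape — area = 17.05 mm². At z = 4.2: the r=3.5 sphere slices to a regular 24-gon of circumradius 3.429 (√(r²−h²) with h=0.7 from center) (area = (24/2)·3.429²·sin(360°/24) = 36.52 mm²); the cube at (10, 14) (footprint 5.5×13.5) is included at this height (area 74.25 mm²); Combining (union): the 2 present regions are separate (no shared area or edge), so areas and boundary lengths simply add and each stays a separate island — area = 110.77 mm². Checking containment: at z = 4.2 the cross-section extends beyond the z = 0.9 cross-section by about 93.72 mm².

part overhangs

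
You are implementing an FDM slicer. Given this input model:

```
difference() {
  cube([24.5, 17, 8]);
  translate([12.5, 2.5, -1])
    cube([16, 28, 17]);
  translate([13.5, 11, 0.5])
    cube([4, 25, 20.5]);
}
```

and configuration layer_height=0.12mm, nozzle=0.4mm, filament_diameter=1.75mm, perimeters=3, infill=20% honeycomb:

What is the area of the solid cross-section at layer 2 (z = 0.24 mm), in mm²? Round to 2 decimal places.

242.50 mm²

At z = 0.24 mm: the cube is present — its section is the full 24.5×17 rectangle (area 416.50 mm²); the cube at (12.5, 2.5) (footprint 16×28) is included at this height (area 448.00 mm²); the cube at (13.5, 11) is absent (z outside [0.5, 21]); Subtracting the remaining from the first: starting from the 24.5×17 cube (416.50 mm²), the 16×28 cube at (12.5, 2.5) partially overlaps it — only the 174.00 mm² overlap (of its 448.00 mm²) is removed, clipping the outline — area = 242.50 mm². Overall, the cross-section is a single solid region. Net area = 242.50 mm².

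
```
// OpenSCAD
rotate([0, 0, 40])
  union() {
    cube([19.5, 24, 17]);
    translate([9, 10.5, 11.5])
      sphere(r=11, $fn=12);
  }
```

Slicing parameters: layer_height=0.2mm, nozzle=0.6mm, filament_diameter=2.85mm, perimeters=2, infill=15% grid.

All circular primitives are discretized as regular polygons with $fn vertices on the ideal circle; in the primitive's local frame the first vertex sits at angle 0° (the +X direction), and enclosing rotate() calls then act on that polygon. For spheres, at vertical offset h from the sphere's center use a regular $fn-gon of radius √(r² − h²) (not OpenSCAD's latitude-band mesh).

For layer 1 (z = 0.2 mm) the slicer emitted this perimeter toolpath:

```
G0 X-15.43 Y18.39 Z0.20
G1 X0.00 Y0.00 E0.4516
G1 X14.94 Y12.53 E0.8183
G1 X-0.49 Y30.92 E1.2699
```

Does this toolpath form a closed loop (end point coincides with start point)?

Start point (G0): (-15.43, 18.39). End point (last G1): the path does not return to the start — open.

no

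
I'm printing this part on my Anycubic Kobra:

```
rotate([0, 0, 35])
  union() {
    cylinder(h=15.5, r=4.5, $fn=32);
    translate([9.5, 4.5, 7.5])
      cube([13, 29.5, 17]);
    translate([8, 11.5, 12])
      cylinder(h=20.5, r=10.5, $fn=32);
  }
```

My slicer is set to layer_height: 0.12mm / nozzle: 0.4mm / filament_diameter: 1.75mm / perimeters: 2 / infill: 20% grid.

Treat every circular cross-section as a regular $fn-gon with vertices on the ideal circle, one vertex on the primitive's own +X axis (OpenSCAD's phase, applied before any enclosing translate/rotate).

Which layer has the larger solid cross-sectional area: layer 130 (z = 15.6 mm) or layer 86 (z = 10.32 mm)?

Layer 130 (z = 15.6): the cylinder is absent (z outside [0, 15.5]); the cube at (9.5, 4.5) is present — its section is the full 13×29.5 rectangle (area 383.50 mm²); the r=10.5 cylinder at (8, 11.5) gives a regular 32-gon of circumradius 10.5 (constant along its height) (area = (32/2)·10.500²·sin(360°/32) = 344.14 mm²); Taking the union: the regions partially overlap — summed areas 727.64 mm² minus the doubly-counted overlap 127.25 mm² gives 600.39 mm² — area = 600.39 mm²; (rotated 35° about Z; rotation is an isometry so areas/perimeters/island counts are preserved). So its area = 600.39 mm². Layer 86 (z = 10.32): the r=4.5 cylinder contributes a regular 32-gon of circumradius 4.5 (area = (32/2)·4.500²·sin(360°/32) = 63.21 mm²); the 13×29.5 cube at (9.5, 4.5) contributes its full rectangle (area 383.50 mm²); the cylinder at (8, 11.5) is absent (z outside [12, 32.5]); Merging all regions: the 2 present regions are separate (no shared area or edge), so areas and boundary lengths simply add and each stays a separate island — area = 446.71 mm²; (whole slice rotated 35° about Z — lengths, areas and connectivity unchanged). So its area = 446.71 mm². Layer 130 is larger (600.39 vs 446.71 mm²).

layer 130 (z = 15.6 mm)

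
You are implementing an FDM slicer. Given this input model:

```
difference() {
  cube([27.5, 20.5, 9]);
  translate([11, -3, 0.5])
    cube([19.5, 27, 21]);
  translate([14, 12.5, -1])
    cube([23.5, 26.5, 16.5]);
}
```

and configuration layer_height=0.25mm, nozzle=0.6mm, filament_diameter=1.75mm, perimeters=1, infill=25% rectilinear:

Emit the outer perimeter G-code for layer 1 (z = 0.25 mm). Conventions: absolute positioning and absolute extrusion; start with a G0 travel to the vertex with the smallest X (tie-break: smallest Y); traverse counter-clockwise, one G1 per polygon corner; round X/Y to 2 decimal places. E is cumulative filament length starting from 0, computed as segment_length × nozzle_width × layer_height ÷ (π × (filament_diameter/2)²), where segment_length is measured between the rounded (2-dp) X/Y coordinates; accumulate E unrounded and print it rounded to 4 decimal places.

At z = 0.25 mm: the cube is present — its section is the full 27.5×20.5 rectangle; the cube at (11, -3) is absent (z outside [0.5, 21.5]); the cube at (14, 12.5) is present — its section is the full 23.5×26.5 rectangle; Subtracting the remaining from the first: starting from the 27.5×20.5 cube, the 23.5×26.5 cube at (14, 12.5) partially overlaps it — only the 108.00 mm² overlap (of its 622.75 mm²) is removed, clipping the outline — 1 connected region. The outline is a single polygon with 6 vertices. Extrusion per mm of travel: 0.6 × 0.25 / (π × 0.875²) = 0.062363. Accumulating E over each segment gives final E = 5.9868.

G0 X0.00 Y0.00 Z0.25
G1 X27.50 Y0.00 E1.7150
G1 X27.50 Y12.50 E2.4945
G1 X14.00 Y12.50 E3.3364
G1 X14.00 Y20.50 E3.8353
G1 X0.00 Y20.50 E4.7084
G1 X0.00 Y0.00 E5.9868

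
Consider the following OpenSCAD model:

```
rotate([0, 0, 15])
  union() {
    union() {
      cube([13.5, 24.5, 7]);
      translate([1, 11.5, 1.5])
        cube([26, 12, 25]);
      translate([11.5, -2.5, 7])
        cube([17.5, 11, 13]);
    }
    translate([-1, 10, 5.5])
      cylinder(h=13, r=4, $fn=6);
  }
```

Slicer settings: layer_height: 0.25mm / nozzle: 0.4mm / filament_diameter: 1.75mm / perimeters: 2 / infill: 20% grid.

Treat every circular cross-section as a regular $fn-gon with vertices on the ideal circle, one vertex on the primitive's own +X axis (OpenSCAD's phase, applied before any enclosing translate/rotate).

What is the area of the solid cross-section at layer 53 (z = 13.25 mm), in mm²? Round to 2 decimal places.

At z = 13.25 mm: the cube is not intersected at this z (z outside [0, 7]); the cube at (1, 11.5) is present — its section is the full 26×12 rectangle (area 312.00 mm²); the 17.5×11 cube at (11.5, -2.5) contributes its full rectangle (area 192.50 mm²); Merging all regions: the 2 present regions are separate (no shared area or edge), so areas and boundary lengths simply add and each stays a separate island — area = 504.50 mm²; the r=4 cylinder at (-1, 10) gives a regular 6-gon of circumradius 4 (constant along its height) (area = (6/2)·4.000²·sin(360°/6) = 41.57 mm²); Combining (union): the regions partially overlap — summed areas 546.07 mm² minus the doubly-counted overlap 1.11 mm² gives 544.96 mm² — area = 544.96 mm²; (whole slice rotated 15° about Z — lengths, areas and connectivity unchanged). Overall, the cross-section has 2 separate islands. Net area = 544.96 mm².

544.96 mm²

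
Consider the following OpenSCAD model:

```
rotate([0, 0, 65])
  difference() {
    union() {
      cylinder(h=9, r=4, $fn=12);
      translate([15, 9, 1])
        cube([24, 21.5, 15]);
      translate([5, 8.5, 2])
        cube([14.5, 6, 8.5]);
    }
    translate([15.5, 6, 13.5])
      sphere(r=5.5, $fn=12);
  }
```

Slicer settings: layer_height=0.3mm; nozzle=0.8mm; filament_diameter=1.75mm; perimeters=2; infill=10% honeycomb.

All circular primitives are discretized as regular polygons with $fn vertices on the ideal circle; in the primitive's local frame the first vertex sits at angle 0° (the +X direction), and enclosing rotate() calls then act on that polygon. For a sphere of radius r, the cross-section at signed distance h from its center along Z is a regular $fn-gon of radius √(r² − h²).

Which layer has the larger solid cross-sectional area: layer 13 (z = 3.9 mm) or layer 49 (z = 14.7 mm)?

layer 13 (z = 3.9 mm)

Layer 13 (z = 3.9): the cylinder: section is a regular 12-gon, circumradius r=4 (area = (12/2)·4.000²·sin(360°/12) = 48.00 mm²); the 24×21.5 cube at (15, 9) contributes its full rectangle (area 516.00 mm²); the cube at (5, 8.5) (footprint 14.5×6) is included at this height (area 87.00 mm²); Merging all regions: the regions partially overlap — summed areas 651.00 mm² minus the doubly-counted overlap 24.75 mm² gives 626.25 mm² — area = 626.25 mm²; the sphere at (15.5, 6) is absent (|z−center|=9.600 > r=5.5); Subtracting the remaining from the first: none of the subtracted shapes is present at this height, so the result so far is unchanged — area = 626.25 mm²; (rotated 65° about Z; rotation is an isometry so areas/perimeters/island counts are preserved). So its area = 626.25 mm². Layer 49 (z = 14.7): the cylinder does not reach this height (z outside [0, 9]); the cube at (15, 9) is present — its section is the full 24×21.5 rectangle (area 516.00 mm²); the cube at (5, 8.5) is not intersected at this z (z outside [2, 10.5]); Combining (union): only the 24×21.5 cube at (15, 9) is present, so the union is just that shape — area = 516.00 mm²; the sphere at (15.5, 6): section is a regular 12-gon, circumradius = √(r²−h²) = √(5.5²−1.2²) = 5.367 (area = (12/2)·5.367²·sin(360°/12) = 86.43 mm²); Taking the first minus the rest: starting from that combined region (516.00 mm²), the r=5.5 sphere at (15.5, 6) partially overlaps it — only the 7.90 mm² overlap (of its 86.43 mm²) is removed, clipping the outline — area = 508.10 mm²; (rotated 65° about Z; rotation is an isometry so areas/perimeters/island counts are preserved). So its area = 508.10 mm². Layer 13 is larger (626.25 vs 508.10 mm²).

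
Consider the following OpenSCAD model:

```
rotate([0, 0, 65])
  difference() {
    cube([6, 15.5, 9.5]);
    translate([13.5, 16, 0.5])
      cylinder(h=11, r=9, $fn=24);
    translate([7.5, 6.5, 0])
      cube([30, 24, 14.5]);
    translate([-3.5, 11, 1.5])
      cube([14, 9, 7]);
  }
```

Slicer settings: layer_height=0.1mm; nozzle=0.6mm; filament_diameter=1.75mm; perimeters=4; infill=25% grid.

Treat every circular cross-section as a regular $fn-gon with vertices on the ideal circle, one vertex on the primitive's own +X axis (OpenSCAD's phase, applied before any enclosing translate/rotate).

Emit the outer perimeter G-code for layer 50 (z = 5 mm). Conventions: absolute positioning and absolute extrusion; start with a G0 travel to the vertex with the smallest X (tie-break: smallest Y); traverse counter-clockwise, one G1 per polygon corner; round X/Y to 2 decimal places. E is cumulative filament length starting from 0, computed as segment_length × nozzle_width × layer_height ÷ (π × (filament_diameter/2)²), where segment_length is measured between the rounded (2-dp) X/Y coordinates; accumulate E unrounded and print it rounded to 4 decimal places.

G0 X-9.97 Y4.65 Z5.00
G1 X0.00 Y0.00 E0.2744
G1 X2.54 Y5.44 E0.4242
G1 X-7.43 Y10.09 E0.6986
G1 X-9.97 Y4.65 E0.8484

At z = 5 mm: the 6×15.5 cube contributes its full rectangle; the cylinder at (13.5, 16): section is a regular 24-gon, circumradius r=9; the cube at (7.5, 6.5) is present — its section is the full 30×24 rectangle; the cube at (-3.5, 11) (footprint 14×9) is included at this height; After the difference (first − rest): starting from the 6×15.5 cube, the r=9 cylinder at (13.5, 16) partially overlaps it — only the 4.07 mm² overlap (of its 251.57 mm²) is removed, clipping the outline; the 30×24 cube at (7.5, 6.5) misses the remaining region (no effect); the 14×9 cube at (-3.5, 11) partially overlaps it — only the 22.93 mm² overlap (of its 126.00 mm²) is removed, clipping the outline — 1 connected region; (rotated 65° about Z; rotation is an isometry so areas/perimeters/island counts are preserved). The outline is a single polygon with 4 vertices. Extrusion per mm of travel: 0.6 × 0.1 / (π × 0.875²) = 0.024945. Accumulating E over each segment gives final E = 0.8484.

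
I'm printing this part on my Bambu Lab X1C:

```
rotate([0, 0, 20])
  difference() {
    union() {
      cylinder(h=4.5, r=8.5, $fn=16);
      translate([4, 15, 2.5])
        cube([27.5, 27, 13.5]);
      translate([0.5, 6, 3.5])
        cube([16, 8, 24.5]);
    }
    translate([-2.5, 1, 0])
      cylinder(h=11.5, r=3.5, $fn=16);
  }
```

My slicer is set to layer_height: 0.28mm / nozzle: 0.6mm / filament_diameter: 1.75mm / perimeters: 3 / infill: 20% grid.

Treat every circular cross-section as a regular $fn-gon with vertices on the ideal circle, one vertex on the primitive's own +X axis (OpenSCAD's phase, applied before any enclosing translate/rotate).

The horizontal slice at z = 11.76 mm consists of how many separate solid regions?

At z = 11.76 mm: the cylinder does not reach this height (z outside [0, 4.5]); the cube at (4, 15) (footprint 27.5×27) is included at this height; the 16×8 cube at (0.5, 6) contributes its full rectangle; Combining (union): the 2 present regions are separate (no shared area or edge), so areas and boundary lengths simply add and each stays a separate island — 2 connected regions; the cylinder at (-2.5, 1) is not intersected at this z (z outside [0, 11.5]); Taking the first minus the rest: none of the subtracted shapes is present at this height, so that combined region is unchanged — 2 connected regions; (whole slice rotated 20° about Z — lengths, areas and connectivity unchanged). The result has 2 disconnected regions.

2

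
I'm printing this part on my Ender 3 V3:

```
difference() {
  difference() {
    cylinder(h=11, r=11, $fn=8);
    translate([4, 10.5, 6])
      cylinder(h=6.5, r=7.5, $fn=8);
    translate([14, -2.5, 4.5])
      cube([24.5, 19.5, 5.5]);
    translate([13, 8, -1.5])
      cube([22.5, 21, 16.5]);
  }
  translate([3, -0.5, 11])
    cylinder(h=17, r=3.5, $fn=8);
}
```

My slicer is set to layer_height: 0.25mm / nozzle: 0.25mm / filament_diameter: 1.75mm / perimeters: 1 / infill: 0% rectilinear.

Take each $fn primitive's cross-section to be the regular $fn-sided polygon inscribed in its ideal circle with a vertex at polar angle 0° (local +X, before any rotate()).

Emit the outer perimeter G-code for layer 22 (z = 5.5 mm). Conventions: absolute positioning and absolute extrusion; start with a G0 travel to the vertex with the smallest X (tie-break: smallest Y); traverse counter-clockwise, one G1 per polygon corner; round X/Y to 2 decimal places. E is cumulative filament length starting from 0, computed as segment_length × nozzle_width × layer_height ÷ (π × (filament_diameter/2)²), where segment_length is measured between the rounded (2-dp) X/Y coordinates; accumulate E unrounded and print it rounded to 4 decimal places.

At z = 5.5 mm: the r=11 cylinder contributes a regular 8-gon of circumradius 11; the cylinder at (4, 10.5) is absent (z outside [6, 12.5]); the 24.5×19.5 cube at (14, -2.5) contributes its full rectangle; the 22.5×21 cube at (13, 8) contributes its full rectangle; Taking the first minus the rest: starting from the r=11 cylinder, the 24.5×19.5 cube at (14, -2.5) misses the remaining region (no effect); the 22.5×21 cube at (13, 8) misses the remaining region (no effect) — 1 connected region; the cylinder at (3, -0.5) is not intersected at this z (z outside [11, 28]); After the difference (first − rest): none of the subtracted shapes is present at this height, so the result so far is unchanged — 1 connected region. The outline is a single polygon with 8 vertices. Extrusion per mm of travel: 0.25 × 0.25 / (π × 0.875²) = 0.025984. Accumulating E over each segment gives final E = 1.7503.

G0 X-11.00 Y0.00 Z5.50
G1 X-7.78 Y-7.78 E0.2188
G1 X0.00 Y-11.00 E0.4376
G1 X7.78 Y-7.78 E0.6564
G1 X11.00 Y0.00 E0.8752
G1 X7.78 Y7.78 E1.0939
G1 X0.00 Y11.00 E1.3127
G1 X-7.78 Y7.78 E1.5315
G1 X-11.00 Y0.00 E1.7503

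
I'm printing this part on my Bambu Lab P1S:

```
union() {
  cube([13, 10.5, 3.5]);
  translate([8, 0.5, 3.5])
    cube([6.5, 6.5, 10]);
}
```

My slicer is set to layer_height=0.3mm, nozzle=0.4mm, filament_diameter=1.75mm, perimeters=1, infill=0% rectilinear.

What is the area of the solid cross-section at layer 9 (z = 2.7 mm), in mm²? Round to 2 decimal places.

At z = 2.7 mm: the 13×10.5 cube contributes its full rectangle (area 136.50 mm²); the cube at (8, 0.5) does not reach this height (z outside [3.5, 13.5]); Merging all regions: only the 13×10.5 cube is present, so the union is just that shape — area = 136.50 mm². Overall, the cross-section is a single solid region. Net area = 136.50 mm².

136.50 mm²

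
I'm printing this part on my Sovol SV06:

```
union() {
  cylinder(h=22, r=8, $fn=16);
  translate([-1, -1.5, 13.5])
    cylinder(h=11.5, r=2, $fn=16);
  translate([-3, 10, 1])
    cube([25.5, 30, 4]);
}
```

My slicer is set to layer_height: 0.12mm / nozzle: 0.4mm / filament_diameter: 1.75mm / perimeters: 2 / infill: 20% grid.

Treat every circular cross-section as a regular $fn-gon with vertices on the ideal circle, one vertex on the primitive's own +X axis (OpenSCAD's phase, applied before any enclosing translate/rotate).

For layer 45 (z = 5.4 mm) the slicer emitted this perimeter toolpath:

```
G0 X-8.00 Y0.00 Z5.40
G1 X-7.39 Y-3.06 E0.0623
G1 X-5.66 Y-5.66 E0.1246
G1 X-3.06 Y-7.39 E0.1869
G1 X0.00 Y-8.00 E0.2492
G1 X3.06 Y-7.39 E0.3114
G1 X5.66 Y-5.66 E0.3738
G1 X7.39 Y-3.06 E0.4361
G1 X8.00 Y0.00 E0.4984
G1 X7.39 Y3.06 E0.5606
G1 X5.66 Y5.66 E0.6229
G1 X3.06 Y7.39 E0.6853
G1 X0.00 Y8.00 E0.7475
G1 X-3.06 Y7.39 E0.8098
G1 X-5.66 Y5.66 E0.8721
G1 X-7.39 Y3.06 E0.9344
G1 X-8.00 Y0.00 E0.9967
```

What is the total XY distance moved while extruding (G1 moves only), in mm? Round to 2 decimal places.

49.95 mm

Sum the Euclidean lengths of each G1 segment: total = 49.95 mm.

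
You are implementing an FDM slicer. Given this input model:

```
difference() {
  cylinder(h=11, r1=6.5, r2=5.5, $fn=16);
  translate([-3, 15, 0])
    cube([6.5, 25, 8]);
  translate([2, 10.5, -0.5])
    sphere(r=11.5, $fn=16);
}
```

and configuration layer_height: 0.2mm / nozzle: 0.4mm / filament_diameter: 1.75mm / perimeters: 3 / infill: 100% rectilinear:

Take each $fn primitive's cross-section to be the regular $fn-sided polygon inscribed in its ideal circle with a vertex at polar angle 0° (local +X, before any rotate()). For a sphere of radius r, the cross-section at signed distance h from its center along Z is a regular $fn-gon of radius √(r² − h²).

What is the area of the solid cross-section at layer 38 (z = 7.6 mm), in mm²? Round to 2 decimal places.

85.24 mm²

At z = 7.6 mm: the cone (r1=6.5→r2=5.5) has section circumradius 5.809 here — a regular 16-gon (area = (16/2)·5.809²·sin(360°/16) = 103.31 mm²); the cube at (-3, 15) (footprint 6.5×25) is included at this height (area 162.50 mm²); the r=11.5 sphere at (2, 10.5) contributes a regular 16-gon of circumradius √(11.5²−8.1²) = 8.163 (area = (16/2)·8.163²·sin(360°/16) = 204.02 mm²); Subtracting the remaining from the first: starting from the cone (103.31 mm²), the 6.5×25 cube at (-3, 15) misses the remaining region (no effect); the r=11.5 sphere at (2, 10.5) partially overlaps it — only the 18.07 mm² overlap (of its 204.02 mm²) is removed, clipping the outline — area = 85.24 mm². Overall, the cross-section is a single solid region. Net area = 85.24 mm².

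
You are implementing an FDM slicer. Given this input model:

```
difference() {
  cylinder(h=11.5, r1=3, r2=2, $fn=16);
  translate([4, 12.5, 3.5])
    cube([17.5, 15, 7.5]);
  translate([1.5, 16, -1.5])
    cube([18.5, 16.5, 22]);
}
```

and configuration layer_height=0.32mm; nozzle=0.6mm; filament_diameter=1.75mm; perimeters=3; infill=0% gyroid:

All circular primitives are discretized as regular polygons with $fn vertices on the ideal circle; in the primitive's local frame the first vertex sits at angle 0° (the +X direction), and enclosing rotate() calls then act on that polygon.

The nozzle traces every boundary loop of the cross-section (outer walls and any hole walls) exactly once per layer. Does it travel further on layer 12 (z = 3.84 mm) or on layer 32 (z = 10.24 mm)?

Layer 12 (z = 3.84): the cone contributes a regular 16-gon of circumradius 2.666 (interpolated between r1=3 and r2=2 at t=0.334) (perimeter = 2·16·2.666·sin(180°/16) = 16.64 mm); the 17.5×15 cube at (4, 12.5) contributes its full rectangle (perimeter 65.00 mm); the cube at (1.5, 16) is present — its section is the full 18.5×16.5 rectangle (perimeter 70.00 mm); Taking the first minus the rest: starting from the cone, the 17.5×15 cube at (4, 12.5) misses the remaining region (no effect); the 18.5×16.5 cube at (1.5, 16) misses the remaining region (no effect) — boundary = 16.64 mm. So its perimeter = 16.64 mm. Layer 32 (z = 10.24): the cone: at t=0.890 of its height the radius interpolates to r₁+(r₂−r₁)t = 2.110, giving a regular 16-gon of that circumradius (perimeter = 2·16·2.110·sin(180°/16) = 13.17 mm); the cube at (4, 12.5) is present — its section is the full 17.5×15 rectangle (perimeter 65.00 mm); the 18.5×16.5 cube at (1.5, 16) contributes its full rectangle (perimeter 70.00 mm); Taking the first minus the rest: starting from the cone, the 17.5×15 cube at (4, 12.5) misses the remaining region (no effect); the 18.5×16.5 cube at (1.5, 16) misses the remaining region (no effect) — boundary = 13.17 mm. So its perimeter = 13.17 mm. Layer 12 is larger (16.64 vs 13.17 mm).

layer 12 (z = 3.84 mm)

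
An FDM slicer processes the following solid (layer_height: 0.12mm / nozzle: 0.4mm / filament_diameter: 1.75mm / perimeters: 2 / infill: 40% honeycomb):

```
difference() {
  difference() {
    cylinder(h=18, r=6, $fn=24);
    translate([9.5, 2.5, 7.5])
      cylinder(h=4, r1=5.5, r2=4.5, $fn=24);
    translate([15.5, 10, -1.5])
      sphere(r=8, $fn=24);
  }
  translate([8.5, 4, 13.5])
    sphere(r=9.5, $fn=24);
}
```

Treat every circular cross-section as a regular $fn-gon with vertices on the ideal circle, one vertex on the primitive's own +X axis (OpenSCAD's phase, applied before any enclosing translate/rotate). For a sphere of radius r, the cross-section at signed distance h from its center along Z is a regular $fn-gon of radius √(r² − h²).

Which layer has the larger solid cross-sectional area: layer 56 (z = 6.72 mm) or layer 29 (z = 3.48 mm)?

Layer 56 (z = 6.72): the r=6 cylinder contributes a regular 24-gon of circumradius 6 (area = (24/2)·6.000²·sin(360°/24) = 111.81 mm²); the cone at (9.5, 2.5) is absent (z outside [7.5, 11.5]); the sphere at (15.5, 10) is absent (|z−center|=8.220 > r=8); Subtracting the remaining from the first: none of the subtracted shapes is present at this height, so the r=6 cylinder is unchanged — area = 111.81 mm²; the r=9.5 sphere at (8.5, 4) contributes a regular 24-gon of circumradius √(9.5²−6.78²) = 6.654 (area = (24/2)·6.654²·sin(360°/24) = 137.53 mm²); Taking the first minus the rest: starting from that combined region (111.81 mm²), the r=9.5 sphere at (8.5, 4) partially overlaps it — only the 18.26 mm² overlap (of its 137.53 mm²) is removed, clipping the outline — area = 93.55 mm². So its area = 93.55 mm². Layer 29 (z = 3.48): the cylinder: section is a regular 24-gon, circumradius r=6 (area = (24/2)·6.000²·sin(360°/24) = 111.81 mm²); the cone at (9.5, 2.5) is not intersected at this z (z outside [7.5, 11.5]); the r=8 sphere at (15.5, 10) contributes a regular 24-gon of circumradius √(8²−4.98²) = 6.261 (area = (24/2)·6.261²·sin(360°/24) = 121.75 mm²); After the difference (first − rest): starting from the r=6 cylinder (111.81 mm²), the r=8 sphere at (15.5, 10) misses the remaining region (no effect) — area = 111.81 mm²; the sphere at (8.5, 4) is absent (|z−center|=10.020 > r=9.5); Taking the first minus the rest: none of the subtracted shapes is present at this height, so the result so far is unchanged — area = 111.81 mm². So its area = 111.81 mm². Layer 29 is larger (111.81 vs 93.55 mm²).

layer 29 (z = 3.48 mm)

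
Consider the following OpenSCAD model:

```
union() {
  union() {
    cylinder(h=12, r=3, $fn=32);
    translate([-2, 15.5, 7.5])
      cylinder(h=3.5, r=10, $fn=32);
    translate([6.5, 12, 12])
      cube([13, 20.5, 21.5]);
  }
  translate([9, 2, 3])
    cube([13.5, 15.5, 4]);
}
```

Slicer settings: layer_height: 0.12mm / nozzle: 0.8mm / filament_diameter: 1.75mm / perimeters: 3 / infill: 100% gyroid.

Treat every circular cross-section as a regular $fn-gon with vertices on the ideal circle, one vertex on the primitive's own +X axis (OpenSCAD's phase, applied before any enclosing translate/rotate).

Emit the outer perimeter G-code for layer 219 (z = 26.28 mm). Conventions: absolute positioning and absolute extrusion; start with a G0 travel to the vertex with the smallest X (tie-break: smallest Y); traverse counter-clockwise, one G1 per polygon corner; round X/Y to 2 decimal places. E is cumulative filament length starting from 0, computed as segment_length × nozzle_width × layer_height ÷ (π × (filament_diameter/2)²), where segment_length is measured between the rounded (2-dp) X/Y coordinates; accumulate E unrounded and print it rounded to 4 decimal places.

At z = 26.28 mm: the cylinder is not intersected at this z (z outside [0, 12]); the cylinder at (-2, 15.5) is absent (z outside [7.5, 11]); the cube at (6.5, 12) is present — its section is the full 13×20.5 rectangle; Merging all regions: only the 13×20.5 cube at (6.5, 12) is present, so the union is just that shape — 1 connected region; the cube at (9, 2) is not intersected at this z (z outside [3, 7]); Taking the union: only the result so far is present, so the union is just that shape — 1 connected region. The outline is a single polygon with 4 vertices. Extrusion per mm of travel: 0.8 × 0.12 / (π × 0.875²) = 0.039912. Accumulating E over each segment gives final E = 2.6741.

G0 X6.50 Y12.00 Z26.28
G1 X19.50 Y12.00 E0.5189
G1 X19.50 Y32.50 E1.3371
G1 X6.50 Y32.50 E1.8559
G1 X6.50 Y12.00 E2.6741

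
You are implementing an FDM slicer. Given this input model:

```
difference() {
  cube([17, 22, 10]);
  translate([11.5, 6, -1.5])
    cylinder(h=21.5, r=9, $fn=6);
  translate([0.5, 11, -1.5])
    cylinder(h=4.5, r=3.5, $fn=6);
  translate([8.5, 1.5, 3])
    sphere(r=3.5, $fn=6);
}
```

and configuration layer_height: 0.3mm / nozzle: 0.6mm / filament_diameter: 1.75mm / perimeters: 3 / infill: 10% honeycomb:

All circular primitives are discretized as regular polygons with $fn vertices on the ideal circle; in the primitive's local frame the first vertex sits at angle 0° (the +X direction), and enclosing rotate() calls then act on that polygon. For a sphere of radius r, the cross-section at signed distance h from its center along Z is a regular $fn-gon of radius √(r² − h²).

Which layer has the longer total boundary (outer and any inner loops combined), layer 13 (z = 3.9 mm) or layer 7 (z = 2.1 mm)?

Layer 13 (z = 3.9): the cube (footprint 17×22) is included at this height (perimeter 78.00 mm); the cylinder at (11.5, 6): section is a regular 6-gon, circumradius r=9 (perimeter = 2·6·9.000·sin(180°/6) = 54.00 mm); the cylinder at (0.5, 11) is absent (z outside [-1.5, 3]); the r=3.5 sphere at (8.5, 1.5) contributes a regular 6-gon of circumradius √(3.5²−0.9²) = 3.382 (perimeter = 2·6·3.382·sin(180°/6) = 20.29 mm); Taking the first minus the rest: starting from the 17×22 cube, the r=9 cylinder at (11.5, 6) partially overlaps it — only the 171.22 mm² overlap (of its 210.44 mm²) is removed, clipping the outline; the r=3.5 sphere at (8.5, 1.5) misses the remaining region (no effect) — boundary = 81.83 mm. So its perimeter = 81.83 mm. Layer 7 (z = 2.1): the cube (footprint 17×22) is included at this height (perimeter 78.00 mm); the cylinder at (11.5, 6): section is a regular 6-gon, circumradius r=9 (perimeter = 2·6·9.000·sin(180°/6) = 54.00 mm); the r=3.5 cylinder at (0.5, 11) contributes a regular 6-gon of circumradius 3.5 (perimeter = 2·6·3.500·sin(180°/6) = 21.00 mm); the sphere at (8.5, 1.5): section is a regular 6-gon, circumradius = √(r²−h²) = √(3.5²−0.9²) = 3.382 (perimeter = 2·6·3.382·sin(180°/6) = 20.29 mm); After the difference (first − rest): starting from the 17×22 cube, the r=9 cylinder at (11.5, 6) partially overlaps it — only the 171.22 mm² overlap (of its 210.44 mm²) is removed, clipping the outline; the r=3.5 cylinder at (0.5, 11) partially overlaps it — only the 18.94 mm² overlap (of its 31.83 mm²) is removed, clipping the outline; the r=3.5 sphere at (8.5, 1.5) misses the remaining region (no effect) — boundary = 87.27 mm. So its perimeter = 87.27 mm. Layer 7 is larger (87.27 vs 81.83 mm).

layer 7 (z = 2.1 mm)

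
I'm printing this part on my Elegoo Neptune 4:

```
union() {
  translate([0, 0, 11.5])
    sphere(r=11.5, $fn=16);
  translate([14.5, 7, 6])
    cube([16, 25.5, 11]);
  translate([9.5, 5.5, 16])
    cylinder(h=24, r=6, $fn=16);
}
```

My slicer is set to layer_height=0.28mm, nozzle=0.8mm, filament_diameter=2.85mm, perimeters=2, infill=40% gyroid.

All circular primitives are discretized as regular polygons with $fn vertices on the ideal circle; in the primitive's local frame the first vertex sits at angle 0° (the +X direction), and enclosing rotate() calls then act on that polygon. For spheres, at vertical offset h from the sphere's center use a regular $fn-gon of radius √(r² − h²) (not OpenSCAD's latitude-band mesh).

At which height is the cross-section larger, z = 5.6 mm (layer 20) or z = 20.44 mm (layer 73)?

Layer 20 (z = 5.6): the r=11.5 sphere slices to a regular 16-gon of circumradius 9.871 (√(r²−h²) with h=5.9 from center) (area = (16/2)·9.871²·sin(360°/16) = 298.31 mm²); the cube at (14.5, 7) does not reach this height (z outside [6, 17]); the cylinder at (9.5, 5.5) is not intersected at this z (z outside [16, 40]); Merging all regions: only the r=11.5 sphere is present, so the union is just that shape — area = 298.31 mm². So its area = 298.31 mm². Layer 73 (z = 20.44): the r=11.5 sphere contributes a regular 16-gon of circumradius √(11.5²−8.94²) = 7.234 (area = (16/2)·7.234²·sin(360°/16) = 160.20 mm²); the cube at (14.5, 7) is absent (z outside [6, 17]); the r=6 cylinder at (9.5, 5.5) contributes a regular 16-gon of circumradius 6 (area = (16/2)·6.000²·sin(360°/16) = 110.21 mm²); Merging all regions: the regions partially overlap — summed areas 270.41 mm² minus the doubly-counted overlap 9.96 mm² gives 260.45 mm² — area = 260.45 mm². So its area = 260.45 mm². Layer 20 is larger (298.31 vs 260.45 mm²).

layer 20 (z = 5.6 mm)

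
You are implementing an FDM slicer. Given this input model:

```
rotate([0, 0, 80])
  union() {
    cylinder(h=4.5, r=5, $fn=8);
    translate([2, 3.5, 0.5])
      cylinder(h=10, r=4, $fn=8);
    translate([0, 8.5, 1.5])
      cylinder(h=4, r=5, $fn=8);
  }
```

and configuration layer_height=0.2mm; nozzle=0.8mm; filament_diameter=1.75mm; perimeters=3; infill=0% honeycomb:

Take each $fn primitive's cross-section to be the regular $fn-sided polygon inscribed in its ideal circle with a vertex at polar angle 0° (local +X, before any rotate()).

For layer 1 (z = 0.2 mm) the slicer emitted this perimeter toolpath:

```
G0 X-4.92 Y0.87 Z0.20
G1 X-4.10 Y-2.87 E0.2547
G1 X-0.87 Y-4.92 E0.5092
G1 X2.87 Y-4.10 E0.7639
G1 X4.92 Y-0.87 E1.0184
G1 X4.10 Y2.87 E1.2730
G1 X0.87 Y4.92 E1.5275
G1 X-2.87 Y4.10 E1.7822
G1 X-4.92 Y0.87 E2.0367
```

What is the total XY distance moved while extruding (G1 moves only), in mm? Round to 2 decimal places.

30.62 mm

Sum the Euclidean lengths of each G1 segment: total = 30.62 mm.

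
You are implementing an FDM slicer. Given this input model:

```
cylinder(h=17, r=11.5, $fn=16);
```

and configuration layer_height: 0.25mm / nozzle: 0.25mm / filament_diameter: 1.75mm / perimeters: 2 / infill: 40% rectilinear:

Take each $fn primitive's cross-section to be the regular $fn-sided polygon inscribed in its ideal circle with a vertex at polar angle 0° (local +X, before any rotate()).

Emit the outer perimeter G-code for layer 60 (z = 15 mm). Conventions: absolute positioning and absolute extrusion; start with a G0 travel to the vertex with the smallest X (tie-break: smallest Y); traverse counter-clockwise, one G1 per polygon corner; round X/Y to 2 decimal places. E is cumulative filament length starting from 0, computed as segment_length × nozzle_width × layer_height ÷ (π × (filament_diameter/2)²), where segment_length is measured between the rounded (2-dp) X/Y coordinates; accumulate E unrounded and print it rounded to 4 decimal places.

G0 X-11.50 Y0.00 Z15.00
G1 X-10.62 Y-4.40 E0.1166
G1 X-8.13 Y-8.13 E0.2331
G1 X-4.40 Y-10.62 E0.3497
G1 X0.00 Y-11.50 E0.4663
G1 X4.40 Y-10.62 E0.5829
G1 X8.13 Y-8.13 E0.6994
G1 X10.62 Y-4.40 E0.8159
G1 X11.50 Y0.00 E0.9325
G1 X10.62 Y4.40 E1.0491
G1 X8.13 Y8.13 E1.1656
G1 X4.40 Y10.62 E1.2822
G1 X0.00 Y11.50 E1.3988
G1 X-4.40 Y10.62 E1.5154
G1 X-8.13 Y8.13 E1.6319
G1 X-10.62 Y4.40 E1.7484
G1 X-11.50 Y0.00 E1.8650

At z = 15 mm: the r=11.5 cylinder gives a regular 16-gon of circumradius 11.5 (constant along its height). The outline is a single polygon with 16 vertices. Extrusion per mm of travel: 0.25 × 0.25 / (π × 0.875²) = 0.025984. Accumulating E over each segment gives final E = 1.8650.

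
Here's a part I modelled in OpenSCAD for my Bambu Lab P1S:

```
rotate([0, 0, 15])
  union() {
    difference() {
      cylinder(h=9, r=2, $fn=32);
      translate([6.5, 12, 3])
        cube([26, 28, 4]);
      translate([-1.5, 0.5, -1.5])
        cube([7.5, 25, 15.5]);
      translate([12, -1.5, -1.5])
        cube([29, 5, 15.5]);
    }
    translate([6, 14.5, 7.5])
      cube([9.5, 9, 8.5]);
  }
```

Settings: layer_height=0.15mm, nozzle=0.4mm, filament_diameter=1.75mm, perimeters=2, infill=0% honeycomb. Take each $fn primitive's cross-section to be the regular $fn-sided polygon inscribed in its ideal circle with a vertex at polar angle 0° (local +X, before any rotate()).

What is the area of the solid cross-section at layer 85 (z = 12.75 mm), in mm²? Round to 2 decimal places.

85.50 mm²

At z = 12.75 mm: the cylinder is absent (z outside [0, 9]); the cube at (6.5, 12) does not reach this height (z outside [3, 7]); the cube at (-1.5, 0.5) (footprint 7.5×25) is included at this height (area 187.50 mm²); the cube at (12, -1.5) (footprint 29×5) is included at this height (area 145.00 mm²); Taking the first minus the rest: the first operand is absent here, so nothing remains; the cube at (6, 14.5) is present — its section is the full 9.5×9 rectangle (area 85.50 mm²); Taking the union: only the 9.5×9 cube at (6, 14.5) is present, so the union is just that shape — area = 85.50 mm²; (whole slice rotated 15° about Z — lengths, areas and connectivity unchanged). Overall, the cross-section is a single solid region. Net area = 85.50 mm².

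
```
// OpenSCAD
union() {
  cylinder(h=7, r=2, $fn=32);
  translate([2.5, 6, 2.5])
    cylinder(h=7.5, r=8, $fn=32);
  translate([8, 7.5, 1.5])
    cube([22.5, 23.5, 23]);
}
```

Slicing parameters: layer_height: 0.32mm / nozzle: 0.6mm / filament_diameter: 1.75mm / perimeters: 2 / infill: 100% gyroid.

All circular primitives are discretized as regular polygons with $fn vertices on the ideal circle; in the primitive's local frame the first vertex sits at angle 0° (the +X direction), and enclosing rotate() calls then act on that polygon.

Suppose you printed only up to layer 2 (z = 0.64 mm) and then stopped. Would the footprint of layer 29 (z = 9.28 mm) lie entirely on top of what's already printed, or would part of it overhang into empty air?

Compare the two slices. At z = 0.64: the r=2 cylinder contributes a regular 32-gon of circumradius 2 (area = (32/2)·2.000²·sin(360°/32) = 12.49 mm²); the cylinder at (2.5, 6) is absent (z outside [2.5, 10]); the cube at (8, 7.5) does not reach this height (z outside [1.5, 24.5]); Combining (union): only the r=2 cylinder is present, so the union is just that shape — area = 12.49 mm². At z = 9.28: the cylinder is not intersected at this z (z outside [0, 7]); the r=8 cylinder at (2.5, 6) contributes a regular 32-gon of circumradius 8 (area = (32/2)·8.000²·sin(360°/32) = 199.77 mm²); the 22.5×23.5 cube at (8, 7.5) contributes its full rectangle (area 528.75 mm²); Combining (union): the regions partially overlap — summed areas 728.52 mm² minus the doubly-counted overlap 6.23 mm² gives 722.29 mm² — area = 722.29 mm². Checking containment: at z = 9.28 the cross-section extends beyond the z = 0.64 cross-section by about 710.89 mm².

part overhangs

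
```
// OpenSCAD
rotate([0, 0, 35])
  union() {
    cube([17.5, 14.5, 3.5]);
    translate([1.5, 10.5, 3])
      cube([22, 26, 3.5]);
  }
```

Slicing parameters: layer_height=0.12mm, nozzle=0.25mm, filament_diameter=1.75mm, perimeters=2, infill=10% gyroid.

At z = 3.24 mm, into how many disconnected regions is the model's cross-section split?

1

At z = 3.24 mm: the 17.5×14.5 cube contributes its full rectangle; the 22×26 cube at (1.5, 10.5) contributes its full rectangle; Merging all regions: the regions partially overlap (shared area 64.00 mm²), so overlapping operands fuse into one piece — 1 connected region; (rotated 35° about Z; rotation is an isometry so areas/perimeters/island counts are preserved). The result has 1 disconnected region.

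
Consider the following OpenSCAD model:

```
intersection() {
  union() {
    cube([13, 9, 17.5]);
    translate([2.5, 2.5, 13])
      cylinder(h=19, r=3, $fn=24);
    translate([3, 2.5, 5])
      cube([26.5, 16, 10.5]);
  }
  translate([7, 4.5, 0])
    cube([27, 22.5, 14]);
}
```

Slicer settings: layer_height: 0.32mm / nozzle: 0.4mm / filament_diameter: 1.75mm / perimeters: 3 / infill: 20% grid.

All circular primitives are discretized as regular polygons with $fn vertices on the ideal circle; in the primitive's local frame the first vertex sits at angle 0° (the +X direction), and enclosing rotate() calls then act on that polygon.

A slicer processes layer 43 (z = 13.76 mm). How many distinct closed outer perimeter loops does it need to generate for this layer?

1

At z = 13.76 mm: the 13×9 cube contributes its full rectangle; the r=3 cylinder at (2.5, 2.5) contributes a regular 24-gon of circumradius 3; the cube at (3, 2.5) is present — its section is the full 26.5×16 rectangle; Combining (union): the regions partially overlap (shared area 90.82 mm²), so overlapping operands fuse into one piece — 1 connected region; the cube at (7, 4.5) is present — its section is the full 27×22.5 rectangle; Keeping only the common overlap: the 27×22.5 cube at (7, 4.5) partially overlaps the result so far; clipping to the common part keeps 315.00 mm² — 1 connected region. The result has 1 disconnected region.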